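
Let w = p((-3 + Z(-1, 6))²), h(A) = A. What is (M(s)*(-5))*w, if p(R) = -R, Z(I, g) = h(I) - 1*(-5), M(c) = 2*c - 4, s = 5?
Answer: 30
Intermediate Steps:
M(c) = -4 + 2*c
Z(I, g) = 5 + I (Z(I, g) = I - 1*(-5) = I + 5 = 5 + I)
w = -1 (w = -(-3 + (5 - 1))² = -(-3 + 4)² = -1*1² = -1*1 = -1)
(M(s)*(-5))*w = ((-4 + 2*5)*(-5))*(-1) = ((-4 + 10)*(-5))*(-1) = (6*(-5))*(-1) = -30*(-1) = 30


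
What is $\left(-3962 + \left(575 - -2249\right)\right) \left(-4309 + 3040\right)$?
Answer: $1444122$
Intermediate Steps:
$\left(-3962 + \left(575 - -2249\right)\right) \left(-4309 + 3040\right) = \left(-3962 + \left(575 + 2249\right)\right) \left(-1269\right) = \left(-3962 + 2824\right) \left(-1269\right) = \left(-1138\right) \left(-1269\right) = 1444122$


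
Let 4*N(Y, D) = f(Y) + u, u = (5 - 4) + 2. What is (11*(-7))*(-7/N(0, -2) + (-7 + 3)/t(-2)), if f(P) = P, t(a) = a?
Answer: 1694/3 ≈ 564.67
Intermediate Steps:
u = 3 (u = 1 + 2 = 3)
N(Y, D) = ¾ + Y/4 (N(Y, D) = (Y + 3)/4 = (3 + Y)/4 = ¾ + Y/4)
(11*(-7))*(-7/N(0, -2) + (-7 + 3)/t(-2)) = (11*(-7))*(-7/(¾ + (¼)*0) + (-7 + 3)/(-2)) = -77*(-7/(¾ + 0) - 4*(-½)) = -77*(-7/¾ + 2) = -77*(-7*4/3 + 2) = -77*(-28/3 + 2) = -77*(-22/3) = 1694/3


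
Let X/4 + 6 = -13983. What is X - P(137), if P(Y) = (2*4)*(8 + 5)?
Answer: -56060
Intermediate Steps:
P(Y) = 104 (P(Y) = 8*13 = 104)
X = -55956 (X = -24 + 4*(-13983) = -24 - 55932 = -55956)
X - P(137) = -55956 - 1*104 = -55956 - 104 = -56060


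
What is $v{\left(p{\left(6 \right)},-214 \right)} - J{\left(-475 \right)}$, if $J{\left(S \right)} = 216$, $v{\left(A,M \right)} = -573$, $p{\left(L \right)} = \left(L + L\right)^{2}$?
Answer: $-789$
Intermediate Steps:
$p{\left(L \right)} = 4 L^{2}$ ($p{\left(L \right)} = \left(2 L\right)^{2} = 4 L^{2}$)
$v{\left(p{\left(6 \right)},-214 \right)} - J{\left(-475 \right)} = -573 - 216 = -789$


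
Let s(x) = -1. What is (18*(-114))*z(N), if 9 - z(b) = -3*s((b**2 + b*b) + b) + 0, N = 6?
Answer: -12312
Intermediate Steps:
z(b) = 6 (z(b) = 9 - (-3*(-1) + 0) = 9 - (3 + 0) = 9 - 1*3 = 9 - 3 = 6)
(18*(-114))*z(N) = (18*(-114))*6 = -2052*6 = -12312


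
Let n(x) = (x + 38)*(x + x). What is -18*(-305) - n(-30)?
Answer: 5970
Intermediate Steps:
n(x) = 2*x*(38 + x) (n(x) = (38 + x)*(2*x) = 2*x*(38 + x))
-18*(-305) - n(-30) = -18*(-305) - 2*(-30)*(38 - 30) = 5490 - 2*(-30)*8 = 5490 - 1*(-480) = 5490 + 480 = 5970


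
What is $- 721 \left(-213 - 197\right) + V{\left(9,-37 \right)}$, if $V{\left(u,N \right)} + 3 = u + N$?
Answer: $295579$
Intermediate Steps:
$V{\left(u,N \right)} = -3 + N + u$ ($V{\left(u,N \right)} = -3 + \left(u + N\right) = -3 + \left(N + u\right) = -3 + N + u$)
$- 721 \left(-213 - 197\right) + V{\left(9,-37 \right)} = - 721 \left(-213 - 197\right) - 31 = \left(-721\right) \left(-410\right) - 31 = 295610 - 31 = 295579$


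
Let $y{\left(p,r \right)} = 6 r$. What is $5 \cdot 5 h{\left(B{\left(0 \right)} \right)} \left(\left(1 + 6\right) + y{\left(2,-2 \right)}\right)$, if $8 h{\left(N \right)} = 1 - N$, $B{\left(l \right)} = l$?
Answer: $- \frac{125}{8} \approx -15.625$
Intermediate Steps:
$h{\left(N \right)} = \frac{1}{8} - \frac{N}{8}$ ($h{\left(N \right)} = \frac{1 - N}{8} = \frac{1}{8} - \frac{N}{8}$)
$5 \cdot 5 h{\left(B{\left(0 \right)} \right)} \left(\left(1 + 6\right) + y{\left(2,-2 \right)}\right) = 5 \cdot 5 \left(\frac{1}{8} - 0\right) \left(\left(1 + 6\right) + 6 \left(-2\right)\right) = 25 \left(\frac{1}{8} + 0\right) \left(7 - 12\right) = 25 \cdot \frac{1}{8} \left(-5\right) = 25 \left(- \frac{5}{8}\right) = - \frac{125}{8}$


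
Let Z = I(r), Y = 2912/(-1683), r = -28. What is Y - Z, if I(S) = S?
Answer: 44212/1683 ≈ 26.270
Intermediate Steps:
Y = -2912/1683 (Y = 2912*(-1/1683) = -2912/1683 ≈ -1.7302)
Z = -28
Y - Z = -2912/1683 - 1*(-28) = -2912/1683 + 28 = 44212/1683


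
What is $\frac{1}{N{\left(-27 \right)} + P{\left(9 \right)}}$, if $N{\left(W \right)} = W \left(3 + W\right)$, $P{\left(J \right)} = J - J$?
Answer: $\frac{1}{648} \approx 0.0015432$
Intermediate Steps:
$P{\left(J \right)} = 0$
$\frac{1}{N{\left(-27 \right)} + P{\left(9 \right)}} = \frac{1}{- 27 \left(3 - 27\right) + 0} = \frac{1}{\left(-27\right) \left(-24\right) + 0} = \frac{1}{648 + 0} = \frac{1}{648}$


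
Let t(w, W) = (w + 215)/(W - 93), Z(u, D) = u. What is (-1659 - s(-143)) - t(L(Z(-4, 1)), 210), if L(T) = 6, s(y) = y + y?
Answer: -12374/9 ≈ -1374.9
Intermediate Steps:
s(y) = 2*y
t(w, W) = (215 + w)/(-93 + W)
(-1659 - s(-143)) - t(L(Z(-4, 1)), 210) = (-1659 - 2*(-143)) - (215 + 6)/(-93 + 210) = (-1659 - 1*(-286)) - 221/117 = (-1659 + 286) - 221/117 = -1373 - 1*17/9 = -1373 - 17/9 = -12374/9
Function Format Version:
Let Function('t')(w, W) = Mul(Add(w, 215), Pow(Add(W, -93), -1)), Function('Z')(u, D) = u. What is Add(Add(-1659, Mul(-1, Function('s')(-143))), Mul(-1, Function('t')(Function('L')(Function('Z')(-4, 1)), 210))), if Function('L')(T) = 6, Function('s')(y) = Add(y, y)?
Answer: Rational(-12374, 9) ≈ -1374.9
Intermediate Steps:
Function('s')(y) = Mul(2, y)
Function('t')(w, W) = Mul(Pow(Add(-93, W), -1), Add(215, w)) (Function('t')(w, W) = Mul(Add(215, w), Pow(Add(-93, W), -1)) = Mul(Pow(Add(-93, W), -1), Add(215, w)))
Add(Add(-1659, Mul(-1, Function('s')(-143))), Mul(-1, Function('t')(Function('L')(Function('Z')(-4, 1)), 210))) = Add(Add(-1659, Mul(-1, Mul(2, -143))), Mul(-1, Mul(Pow(Add(-93, 210), -1), Add(215, 6)))) = Add(Add(-1659, Mul(-1, -286)), Mul(-1, Mul(Pow(117, -1), 221))) = Add(Add(-1659, 286), Mul(-1, Mul(Rational(1, 117), 221))) = Add(-1373, Mul(-1, Rational(17, 9))) = Add(-1373, Rational(-17, 9)) = Rational(-12374, 9)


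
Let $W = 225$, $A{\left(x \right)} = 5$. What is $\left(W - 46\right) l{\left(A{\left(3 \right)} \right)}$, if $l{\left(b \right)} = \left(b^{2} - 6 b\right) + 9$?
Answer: $716$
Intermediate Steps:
$l{\left(b \right)} = 9 + b^{2} - 6 b$
$\left(W - 46\right) l{\left(A{\left(3 \right)} \right)} = \left(225 - 46\right) \left(9 + 5^{2} - 30\right) = 179 \left(9 + 25 - 30\right) = 179 \cdot 4 = 716$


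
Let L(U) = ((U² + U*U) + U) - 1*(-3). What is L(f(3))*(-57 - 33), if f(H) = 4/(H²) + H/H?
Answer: -6980/9 ≈ -775.56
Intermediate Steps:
f(H) = 1 + 4/H² (f(H) = 4/H² + 1 = 1 + 4/H²)
L(U) = 3 + U + 2*U² (L(U) = ((U² + U²) + U) + 3 = (2*U² + U) + 3 = (U + 2*U²) + 3 = 3 + U + 2*U²)
L(f(3))*(-57 - 33) = (3 + (1 + 4/3²) + 2*(1 + 4/3²)²)*(-57 - 33) = (3 + (1 + 4*(⅑)) + 2*(1 + 4*(⅑))²)*(-90) = (3 + (1 + 4/9) + 2*(1 + 4/9)²)*(-90) = (3 + 13/9 + 2*(13/9)²)*(-90) = (3 + 13/9 + 2*(169/81))*(-90) = (3 + 13/9 + 338/81)*(-90) = (698/81)*(-90) = -6980/9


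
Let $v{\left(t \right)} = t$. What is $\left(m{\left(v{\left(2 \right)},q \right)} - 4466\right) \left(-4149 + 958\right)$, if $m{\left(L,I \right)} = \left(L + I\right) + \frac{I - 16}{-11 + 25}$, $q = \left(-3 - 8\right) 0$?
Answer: $\frac{99737896}{7} \approx 1.4248 \cdot 10^{7}$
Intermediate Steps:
$q = 0$ ($q = \left(-3 - 8\right) 0 = \left(-11\right) 0 = 0$)
$m{\left(L,I \right)} = - \frac{8}{7} + L + \frac{15 I}{14}$ ($m{\left(L,I \right)} = \left(I + L\right) + \frac{-16 + I}{14} = \left(I + L\right) + \left(-16 + I\right) \frac{1}{14} = \left(I + L\right) + \left(- \frac{8}{7} + \frac{I}{14}\right) = - \frac{8}{7} + L + \frac{15 I}{14}$)
$\left(m{\left(v{\left(2 \right)},q \right)} - 4466\right) \left(-4149 + 958\right) = \left(\left(- \frac{8}{7} + 2 + \frac{15}{14} \cdot 0\right) - 4466\right) \left(-4149 + 958\right) = \left(\left(- \frac{8}{7} + 2 + 0\right) - 4466\right) \left(-3191\right) = \left(\frac{6}{7} - 4466\right) \left(-3191\right) = \left(- \frac{31256}{7}\right) \left(-3191\right) = \frac{99737896}{7}$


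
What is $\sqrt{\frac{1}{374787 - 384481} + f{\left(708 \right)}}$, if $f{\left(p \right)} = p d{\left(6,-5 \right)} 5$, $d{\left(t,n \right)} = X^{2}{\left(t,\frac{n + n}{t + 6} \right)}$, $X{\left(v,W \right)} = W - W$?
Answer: $\frac{i \sqrt{9694}}{9694} \approx 0.010157 i$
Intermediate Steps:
$X{\left(v,W \right)} = 0$
$d{\left(t,n \right)} = 0$ ($d{\left(t,n \right)} = 0^{2} = 0$)
$f{\left(p \right)} = 0$ ($f{\left(p \right)} = p 0 \cdot 5 = 0 \cdot 5 = 0$)
$\sqrt{\frac{1}{374787 - 384481} + f{\left(708 \right)}} = \sqrt{\frac{1}{374787 - 384481} + 0} = \sqrt{\frac{1}{-9694} + 0} = \sqrt{- \frac{1}{9694} + 0} = \sqrt{- \frac{1}{9694}} = \frac{i \sqrt{9694}}{9694}$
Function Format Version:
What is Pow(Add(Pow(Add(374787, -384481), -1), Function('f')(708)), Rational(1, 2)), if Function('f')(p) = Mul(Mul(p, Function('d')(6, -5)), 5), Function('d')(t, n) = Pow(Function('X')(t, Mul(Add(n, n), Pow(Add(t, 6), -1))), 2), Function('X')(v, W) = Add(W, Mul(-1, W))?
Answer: Mul(Rational(1, 9694), I, Pow(9694, Rational(1, 2))) ≈ Mul(0.010157, I)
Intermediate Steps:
Function('X')(v, W) = 0
Function('d')(t, n) = 0 (Function('d')(t, n) = Pow(0, 2) = 0)
Function('f')(p) = 0 (Function('f')(p) = Mul(Mul(p, 0), 5) = Mul(0, 5) = 0)
Pow(Add(Pow(Add(374787, -384481), -1), Function('f')(708)), Rational(1, 2)) = Pow(Add(Pow(Add(374787, -384481), -1), 0), Rational(1, 2)) = Pow(Add(Pow(-9694, -1), 0), Rational(1, 2)) = Pow(Add(Rational(-1, 9694), 0), Rational(1, 2)) = Pow(Rational(-1, 9694), Rational(1, 2)) = Mul(Rational(1, 9694), I, Pow(9694, Rational(1, 2)))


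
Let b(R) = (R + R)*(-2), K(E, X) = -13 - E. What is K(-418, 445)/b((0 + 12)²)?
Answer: -45/64 ≈ -0.70313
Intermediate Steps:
b(R) = -4*R (b(R) = (2*R)*(-2) = -4*R)
K(-418, 445)/b((0 + 12)²) = (-13 - 1*(-418))/((-4*(0 + 12)²)) = (-13 + 418)/((-4*12²)) = 405/((-4*144)) = 405/(-576) = 405*(-1/576) = -45/64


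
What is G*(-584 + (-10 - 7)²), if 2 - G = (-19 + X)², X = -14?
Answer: 320665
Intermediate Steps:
G = -1087 (G = 2 - (-19 - 14)² = 2 - 1*(-33)² = 2 - 1*1089 = 2 - 1089 = -1087)
G*(-584 + (-10 - 7)²) = -1087*(-584 + (-10 - 7)²) = -1087*(-584 + (-17)²) = -1087*(-584 + 289) = -1087*(-295) = 320665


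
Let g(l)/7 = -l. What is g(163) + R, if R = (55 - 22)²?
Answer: -52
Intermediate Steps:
R = 1089 (R = 33² = 1089)
g(l) = -7*l (g(l) = 7*(-l) = -7*l)
g(163) + R = -7*163 + 1089 = -1141 + 1089 = -52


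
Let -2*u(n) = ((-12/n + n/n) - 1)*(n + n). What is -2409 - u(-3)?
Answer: -2421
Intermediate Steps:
u(n) = 12 (u(n) = -((-12/n + n/n) - 1)*(n + n)/2 = -((-12/n + 1) - 1)*2*n/2 = -((1 - 12/n) - 1)*2*n/2 = -(-12/n)*2*n/2 = -1/2*(-24) = 12)
-2409 - u(-3) = -2409 - 1*12 = -2409 - 12 = -2421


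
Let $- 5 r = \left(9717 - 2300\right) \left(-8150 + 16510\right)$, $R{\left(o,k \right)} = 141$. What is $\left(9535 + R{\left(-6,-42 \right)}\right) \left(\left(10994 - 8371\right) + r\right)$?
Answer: $-119968863276$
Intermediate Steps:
$r = -12401224$ ($r = - \frac{\left(9717 - 2300\right) \left(-8150 + 16510\right)}{5} = - \frac{7417 \cdot 8360}{5} = \left(- \frac{1}{5}\right) 62006120 = -12401224$)
$\left(9535 + R{\left(-6,-42 \right)}\right) \left(\left(10994 - 8371\right) + r\right) = \left(9535 + 141\right) \left(\left(10994 - 8371\right) - 12401224\right) = 9676 \left(\left(10994 - 8371\right) - 12401224\right) = 9676 \left(2623 - 12401224\right) = 9676 \left(-12398601\right) = -119968863276$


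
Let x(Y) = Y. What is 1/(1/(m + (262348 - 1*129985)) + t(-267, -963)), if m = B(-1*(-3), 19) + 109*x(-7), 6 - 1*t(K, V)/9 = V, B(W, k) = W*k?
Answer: 131657/1148180698 ≈ 0.00011467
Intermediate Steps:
t(K, V) = 54 - 9*V
m = -706 (m = -1*(-3)*19 + 109*(-7) = 3*19 - 763 = 57 - 763 = -706)
1/(1/(m + (262348 - 1*129985)) + t(-267, -963)) = 1/(1/(-706 + (262348 - 1*129985)) + (54 - 9*(-963))) = 1/(1/(-706 + (262348 - 129985)) + (54 + 8667)) = 1/(1/(-706 + 132363) + 8721) = 1/(1/131657 + 8721) = 1/(1148180698/131657) = 131657/1148180698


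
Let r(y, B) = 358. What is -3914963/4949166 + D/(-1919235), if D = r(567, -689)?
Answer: -835056201637/1055401400890 ≈ -0.79122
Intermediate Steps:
D = 358
-3914963/4949166 + D/(-1919235) = -3914963/4949166 + 358/(-1919235) = -3914963*1/4949166 + 358*(-1/1919235) = -3914963/4949166 - 358/1919235 = -835056201637/1055401400890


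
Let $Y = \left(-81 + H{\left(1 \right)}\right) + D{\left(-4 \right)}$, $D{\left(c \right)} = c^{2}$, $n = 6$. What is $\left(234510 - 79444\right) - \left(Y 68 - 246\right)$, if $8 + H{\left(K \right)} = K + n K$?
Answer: $159800$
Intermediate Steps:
$H{\left(K \right)} = -8 + 7 K$ ($H{\left(K \right)} = -8 + \left(K + 6 K\right) = -8 + 7 K$)
$Y = -66$ ($Y = \left(-81 + \left(-8 + 7 \cdot 1\right)\right) + \left(-4\right)^{2} = \left(-81 + \left(-8 + 7\right)\right) + 16 = \left(-81 - 1\right) + 16 = -82 + 16 = -66$)
$\left(234510 - 79444\right) - \left(Y 68 - 246\right) = \left(234510 - 79444\right) - \left(\left(-66\right) 68 - 246\right) = 155066 - \left(-4488 - 246\right) = 155066 - -4734 = 155066 + 4734 = 159800$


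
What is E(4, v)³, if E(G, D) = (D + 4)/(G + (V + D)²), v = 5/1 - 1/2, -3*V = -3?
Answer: 39304/2571353 ≈ 0.015285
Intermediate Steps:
V = 1 (V = -⅓*(-3) = 1)
v = 9/2 (v = 5*1 - 1*½ = 5 - ½ = 9/2 ≈ 4.5000)
E(G, D) = (4 + D)/(G + (1 + D)²) (E(G, D) = (D + 4)/(G + (1 + D)²) = (4 + D)/(G + (1 + D)²))
E(4, v)³ = ((4 + 9/2)/(4 + (1 + 9/2)²))³ = ((17/2)/(4 + (11/2)²))³ = ((17/2)/(4 + 121/4))³ = ((17/2)/(137/4))³ = ((4/137)*(17/2))³ = (34/137)³ = 39304/2571353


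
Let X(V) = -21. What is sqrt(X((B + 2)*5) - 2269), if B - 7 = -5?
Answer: I*sqrt(2290) ≈ 47.854*I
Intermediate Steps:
B = 2 (B = 7 - 5 = 2)
sqrt(X((B + 2)*5) - 2269) = sqrt(-21 - 2269) = sqrt(-2290) = I*sqrt(2290)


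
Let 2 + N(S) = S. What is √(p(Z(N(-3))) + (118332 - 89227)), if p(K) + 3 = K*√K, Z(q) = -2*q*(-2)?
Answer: √(29102 - 40*I*√5) ≈ 170.59 - 0.2621*I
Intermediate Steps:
N(S) = -2 + S
Z(q) = 4*q
p(K) = -3 + K^(3/2) (p(K) = -3 + K*√K = -3 + K^(3/2))
√(p(Z(N(-3))) + (118332 - 89227)) = √((-3 + (4*(-2 - 3))^(3/2)) + (118332 - 89227)) = √((-3 + (4*(-5))^(3/2)) + 29105) = √((-3 + (-20)^(3/2)) + 29105) = √((-3 - 40*I*√5) + 29105) = √(29102 - 40*I*√5)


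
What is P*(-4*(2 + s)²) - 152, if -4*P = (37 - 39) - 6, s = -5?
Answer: -224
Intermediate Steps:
P = 2 (P = -((37 - 39) - 6)/4 = -(-2 - 6)/4 = -¼*(-8) = 2)
P*(-4*(2 + s)²) - 152 = 2*(-4*(2 - 5)²) - 152 = 2*(-4*(-3)²) - 152 = 2*(-4*9) - 152 = 2*(-36) - 152 = -72 - 152 = -224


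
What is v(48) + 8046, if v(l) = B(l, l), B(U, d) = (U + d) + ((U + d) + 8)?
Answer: 8246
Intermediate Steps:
B(U, d) = 8 + 2*U + 2*d (B(U, d) = (U + d) + (8 + U + d) = 8 + 2*U + 2*d)
v(l) = 8 + 4*l (v(l) = 8 + 2*l + 2*l = 8 + 4*l)
v(48) + 8046 = (8 + 4*48) + 8046 = (8 + 192) + 8046 = 200 + 8046 = 8246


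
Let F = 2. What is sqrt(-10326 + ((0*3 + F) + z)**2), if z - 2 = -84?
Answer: I*sqrt(3926) ≈ 62.658*I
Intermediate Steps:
z = -82 (z = 2 - 84 = -82)
sqrt(-10326 + ((0*3 + F) + z)**2) = sqrt(-10326 + ((0*3 + 2) - 82)**2) = sqrt(-10326 + ((0 + 2) - 82)**2) = sqrt(-10326 + (2 - 82)**2) = sqrt(-10326 + (-80)**2) = sqrt(-10326 + 6400) = sqrt(-3926) = I*sqrt(3926)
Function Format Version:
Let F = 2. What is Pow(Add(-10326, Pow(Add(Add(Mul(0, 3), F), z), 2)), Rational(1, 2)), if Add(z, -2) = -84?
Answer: Mul(I, Pow(3926, Rational(1, 2))) ≈ Mul(62.658, I)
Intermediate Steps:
z = -82 (z = Add(2, -84) = -82)
Pow(Add(-10326, Pow(Add(Add(Mul(0, 3), F), z), 2)), Rational(1, 2)) = Pow(Add(-10326, Pow(Add(Add(Mul(0, 3), 2), -82), 2)), Rational(1, 2)) = Pow(Add(-10326, Pow(Add(Add(0, 2), -82), 2)), Rational(1, 2)) = Pow(Add(-10326, Pow(Add(2, -82), 2)), Rational(1, 2)) = Pow(Add(-10326, Pow(-80, 2)), Rational(1, 2)) = Pow(Add(-10326, 6400), Rational(1, 2)) = Pow(-3926, Rational(1, 2)) = Mul(I, Pow(3926, Rational(1, 2)))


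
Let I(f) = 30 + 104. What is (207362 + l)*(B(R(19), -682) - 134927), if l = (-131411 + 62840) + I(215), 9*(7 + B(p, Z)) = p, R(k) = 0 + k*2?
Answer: -168706074400/9 ≈ -1.8745e+10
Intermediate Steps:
I(f) = 134
R(k) = 2*k (R(k) = 0 + 2*k = 2*k)
B(p, Z) = -7 + p/9
l = -68437 (l = (-131411 + 62840) + 134 = -68571 + 134 = -68437)
(207362 + l)*(B(R(19), -682) - 134927) = (207362 - 68437)*((-7 + (2*19)/9) - 134927) = 138925*((-7 + (⅑)*38) - 134927) = 138925*((-7 + 38/9) - 134927) = 138925*(-25/9 - 134927) = 138925*(-1214368/9) = -168706074400/9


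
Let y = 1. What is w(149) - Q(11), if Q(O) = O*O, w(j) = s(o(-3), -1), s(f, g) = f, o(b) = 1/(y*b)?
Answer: -364/3 ≈ -121.33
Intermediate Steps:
o(b) = 1/b (o(b) = 1/(1*b) = 1/b)
w(j) = -⅓ (w(j) = 1/(-3) = -⅓)
Q(O) = O²
w(149) - Q(11) = -⅓ - 1*11² = -⅓ - 1*121 = -⅓ - 121 = -364/3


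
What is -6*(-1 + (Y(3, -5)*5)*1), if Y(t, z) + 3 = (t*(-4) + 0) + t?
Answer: 366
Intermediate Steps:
Y(t, z) = -3 - 3*t (Y(t, z) = -3 + ((t*(-4) + 0) + t) = -3 + ((-4*t + 0) + t) = -3 + (-4*t + t) = -3 - 3*t)
-6*(-1 + (Y(3, -5)*5)*1) = -6*(-1 + ((-3 - 3*3)*5)*1) = -6*(-1 + ((-3 - 9)*5)*1) = -6*(-1 - 12*5*1) = -6*(-1 - 60*1) = -6*(-1 - 60) = -6*(-61) = 366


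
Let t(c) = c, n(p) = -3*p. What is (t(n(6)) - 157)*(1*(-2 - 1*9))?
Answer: 1925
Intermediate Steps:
(t(n(6)) - 157)*(1*(-2 - 1*9)) = (-3*6 - 157)*(1*(-2 - 1*9)) = (-18 - 157)*(1*(-2 - 9)) = -175*(-11) = 1925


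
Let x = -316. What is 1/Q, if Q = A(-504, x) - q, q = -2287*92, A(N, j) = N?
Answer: 1/209900 ≈ 4.7642e-6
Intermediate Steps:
q = -210404
Q = 209900 (Q = -504 - 1*(-210404) = -504 + 210404 = 209900)
1/Q = 1/209900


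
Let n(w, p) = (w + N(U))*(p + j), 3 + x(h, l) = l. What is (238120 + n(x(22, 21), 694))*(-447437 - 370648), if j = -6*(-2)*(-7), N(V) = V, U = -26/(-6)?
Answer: -205947444850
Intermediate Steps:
U = 13/3 (U = -26*(-1/6) = 13/3 ≈ 4.3333)
x(h, l) = -3 + l
j = -84 (j = 12*(-7) = -84)
n(w, p) = (-84 + p)*(13/3 + w) (n(w, p) = (w + 13/3)*(p - 84) = (13/3 + w)*(-84 + p) = (-84 + p)*(13/3 + w))
(238120 + n(x(22, 21), 694))*(-447437 - 370648) = (238120 + (-364 - 84*(-3 + 21) + (13/3)*694 + 694*(-3 + 21)))*(-447437 - 370648) = (238120 + (-364 - 84*18 + 9022/3 + 694*18))*(-818085) = (238120 + (-364 - 1512 + 9022/3 + 12492))*(-818085) = (238120 + 40870/3)*(-818085) = (755230/3)*(-818085) = -205947444850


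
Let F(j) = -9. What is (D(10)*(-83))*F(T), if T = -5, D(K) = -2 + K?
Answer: 5976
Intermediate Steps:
(D(10)*(-83))*F(T) = ((-2 + 10)*(-83))*(-9) = (8*(-83))*(-9) = -664*(-9) = 5976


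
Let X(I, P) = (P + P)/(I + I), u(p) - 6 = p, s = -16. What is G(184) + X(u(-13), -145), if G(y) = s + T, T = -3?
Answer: 12/7 ≈ 1.7143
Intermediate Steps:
u(p) = 6 + p
X(I, P) = P/I (X(I, P) = (2*P)/((2*I)) = (2*P)*(1/(2*I)) = P/I)
G(y) = -19 (G(y) = -16 - 3 = -19)
G(184) + X(u(-13), -145) = -19 - 145/(6 - 13) = -19 - 145/(-7) = -19 - 145*(-⅐) = -19 + 145/7 = 12/7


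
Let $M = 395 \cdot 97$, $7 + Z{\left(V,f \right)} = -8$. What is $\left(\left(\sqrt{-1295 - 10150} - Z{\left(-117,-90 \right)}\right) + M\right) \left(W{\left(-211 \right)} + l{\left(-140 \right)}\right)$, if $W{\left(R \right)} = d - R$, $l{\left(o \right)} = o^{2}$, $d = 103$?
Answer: $763303620 + 19914 i \sqrt{11445} \approx 7.633 \cdot 10^{8} + 2.1304 \cdot 10^{6} i$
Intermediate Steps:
$Z{\left(V,f \right)} = -15$ ($Z{\left(V,f \right)} = -7 - 8 = -15$)
$M = 38315$
$W{\left(R \right)} = 103 - R$
$\left(\left(\sqrt{-1295 - 10150} - Z{\left(-117,-90 \right)}\right) + M\right) \left(W{\left(-211 \right)} + l{\left(-140 \right)}\right) = \left(\left(\sqrt{-1295 - 10150} - -15\right) + 38315\right) \left(\left(103 - -211\right) + \left(-140\right)^{2}\right) = \left(\left(\sqrt{-11445} + 15\right) + 38315\right) \left(\left(103 + 211\right) + 19600\right) = \left(\left(i \sqrt{11445} + 15\right) + 38315\right) \left(314 + 19600\right) = \left(\left(15 + i \sqrt{11445}\right) + 38315\right) 19914 = \left(38330 + i \sqrt{11445}\right) 19914 = 763303620 + 19914 i \sqrt{11445}$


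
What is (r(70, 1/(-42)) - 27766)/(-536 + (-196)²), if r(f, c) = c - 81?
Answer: -233915/318192 ≈ -0.73514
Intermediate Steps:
r(f, c) = -81 + c
(r(70, 1/(-42)) - 27766)/(-536 + (-196)²) = ((-81 + 1/(-42)) - 27766)/(-536 + (-196)²) = ((-81 - 1/42) - 27766)/(-536 + 38416) = (-3403/42 - 27766)/37880 = -1169575/42*1/37880 = -233915/318192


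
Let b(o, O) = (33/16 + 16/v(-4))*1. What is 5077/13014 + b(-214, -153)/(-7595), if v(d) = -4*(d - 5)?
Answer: 308217517/790730640 ≈ 0.38979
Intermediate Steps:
v(d) = 20 - 4*d (v(d) = -4*(-5 + d) = 20 - 4*d)
b(o, O) = 361/144 (b(o, O) = (33/16 + 16/(20 - 4*(-4)))*1 = (33*(1/16) + 16/(20 + 16))*1 = (33/16 + 16/36)*1 = (33/16 + 16*(1/36))*1 = (33/16 + 4/9)*1 = (361/144)*1 = 361/144)
5077/13014 + b(-214, -153)/(-7595) = 5077/13014 + (361/144)/(-7595) = 5077*(1/13014) + (361/144)*(-1/7595) = 5077/13014 - 361/1093680 = 308217517/790730640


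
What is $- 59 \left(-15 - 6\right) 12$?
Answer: $14868$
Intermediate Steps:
$- 59 \left(-15 - 6\right) 12 = - 59 \left(\left(-21\right) 12\right) = \left(-59\right) \left(-252\right) = 14868$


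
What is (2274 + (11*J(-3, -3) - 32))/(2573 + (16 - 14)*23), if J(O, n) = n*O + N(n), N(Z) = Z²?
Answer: 2440/2619 ≈ 0.93165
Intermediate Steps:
J(O, n) = n² + O*n (J(O, n) = n*O + n² = O*n + n² = n² + O*n)
(2274 + (11*J(-3, -3) - 32))/(2573 + (16 - 14)*23) = (2274 + (11*(-3*(-3 - 3)) - 32))/(2573 + (16 - 14)*23) = (2274 + (11*(-3*(-6)) - 32))/(2573 + 2*23) = (2274 + (11*18 - 32))/(2573 + 46) = (2274 + (198 - 32))/2619 = (2274 + 166)*(1/2619) = 2440*(1/2619) = 2440/2619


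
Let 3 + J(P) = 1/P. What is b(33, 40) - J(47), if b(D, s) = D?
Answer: 1691/47 ≈ 35.979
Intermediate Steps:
J(P) = -3 + 1/P
b(33, 40) - J(47) = 33 - (-3 + 1/47) = 33 - 1*(-140/47) = 33 + 140/47 = 1691/47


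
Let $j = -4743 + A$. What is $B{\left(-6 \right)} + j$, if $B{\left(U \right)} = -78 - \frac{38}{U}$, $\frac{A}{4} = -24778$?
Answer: $- \frac{311780}{3} \approx -1.0393 \cdot 10^{5}$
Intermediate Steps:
$A = -99112$ ($A = 4 \left(-24778\right) = -99112$)
$j = -103855$ ($j = -4743 - 99112 = -103855$)
$B{\left(-6 \right)} + j = \left(-78 - \frac{38}{-6}\right) - 103855 = \left(-78 - - \frac{19}{3}\right) - 103855 = \left(-78 + \frac{19}{3}\right) - 103855 = - \frac{215}{3} - 103855 = - \frac{311780}{3}$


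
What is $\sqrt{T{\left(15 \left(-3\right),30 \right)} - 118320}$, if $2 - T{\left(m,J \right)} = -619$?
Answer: $i \sqrt{117699} \approx 343.07 i$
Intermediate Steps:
$T{\left(m,J \right)} = 621$ ($T{\left(m,J \right)} = 2 - -619 = 2 + 619 = 621$)
$\sqrt{T{\left(15 \left(-3\right),30 \right)} - 118320} = \sqrt{621 - 118320} = \sqrt{-117699} = i \sqrt{117699}$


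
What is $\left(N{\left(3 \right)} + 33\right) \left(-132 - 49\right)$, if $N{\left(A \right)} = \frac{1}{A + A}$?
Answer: $- \frac{36019}{6} \approx -6003.2$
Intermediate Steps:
$N{\left(A \right)} = \frac{1}{2 A}$
$\left(N{\left(3 \right)} + 33\right) \left(-132 - 49\right) = \left(\frac{1}{2 \cdot 3} + 33\right) \left(-132 - 49\right) = \left(\frac{1}{2} \cdot \frac{1}{3} + 33\right) \left(-181\right) = \left(\frac{1}{6} + 33\right) \left(-181\right) = \frac{199}{6} \left(-181\right) = - \frac{36019}{6}$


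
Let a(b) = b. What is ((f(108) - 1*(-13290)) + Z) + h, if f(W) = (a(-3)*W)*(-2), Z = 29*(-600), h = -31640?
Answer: -35102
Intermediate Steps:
Z = -17400
f(W) = 6*W (f(W) = -3*W*(-2) = 6*W)
((f(108) - 1*(-13290)) + Z) + h = ((6*108 - 1*(-13290)) - 17400) - 31640 = ((648 + 13290) - 17400) - 31640 = (13938 - 17400) - 31640 = -3462 - 31640 = -35102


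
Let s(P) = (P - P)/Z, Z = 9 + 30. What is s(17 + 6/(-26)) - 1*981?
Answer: -981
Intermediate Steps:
Z = 39
s(P) = 0 (s(P) = (P - P)/39 = 0*(1/39) = 0)
s(17 + 6/(-26)) - 1*981 = 0 - 1*981 = 0 - 981 = -981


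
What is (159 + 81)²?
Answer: 57600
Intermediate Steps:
(159 + 81)² = 240² = 57600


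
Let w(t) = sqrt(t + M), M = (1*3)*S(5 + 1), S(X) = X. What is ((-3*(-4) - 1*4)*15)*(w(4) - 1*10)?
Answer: -1200 + 120*sqrt(22) ≈ -637.15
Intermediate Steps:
M = 18 (M = (1*3)*(5 + 1) = 3*6 = 18)
w(t) = sqrt(18 + t) (w(t) = sqrt(t + 18) = sqrt(18 + t))
((-3*(-4) - 1*4)*15)*(w(4) - 1*10) = ((-3*(-4) - 1*4)*15)*(sqrt(18 + 4) - 1*10) = ((12 - 4)*15)*(sqrt(22) - 10) = (8*15)*(-10 + sqrt(22)) = 120*(-10 + sqrt(22)) = -1200 + 120*sqrt(22)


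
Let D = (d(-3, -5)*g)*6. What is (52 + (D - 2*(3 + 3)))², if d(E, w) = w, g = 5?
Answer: 12100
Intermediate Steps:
D = -150 (D = -5*5*6 = -25*6 = -150)
(52 + (D - 2*(3 + 3)))² = (52 + (-150 - 2*(3 + 3)))² = (52 + (-150 - 2*6))² = (52 + (-150 - 1*12))² = (52 + (-150 - 12))² = (52 - 162)² = (-110)² = 12100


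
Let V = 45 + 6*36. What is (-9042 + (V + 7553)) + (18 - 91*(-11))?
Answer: -209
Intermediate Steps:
V = 261 (V = 45 + 216 = 261)
(-9042 + (V + 7553)) + (18 - 91*(-11)) = (-9042 + (261 + 7553)) + (18 - 91*(-11)) = (-9042 + 7814) + (18 + 1001) = -1228 + 1019 = -209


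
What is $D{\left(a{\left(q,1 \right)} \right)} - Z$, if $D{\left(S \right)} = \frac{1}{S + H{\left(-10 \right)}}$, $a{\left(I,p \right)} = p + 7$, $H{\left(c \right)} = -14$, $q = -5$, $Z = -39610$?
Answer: $\frac{237659}{6} \approx 39610.0$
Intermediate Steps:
$a{\left(I,p \right)} = 7 + p$
$D{\left(S \right)} = \frac{1}{-14 + S}$ ($D{\left(S \right)} = \frac{1}{S - 14} = \frac{1}{-14 + S}$)
$D{\left(a{\left(q,1 \right)} \right)} - Z = \frac{1}{-14 + \left(7 + 1\right)} - -39610 = \frac{1}{-14 + 8} + 39610 = \frac{1}{-6} + 39610 = - \frac{1}{6} + 39610 = \frac{237659}{6}$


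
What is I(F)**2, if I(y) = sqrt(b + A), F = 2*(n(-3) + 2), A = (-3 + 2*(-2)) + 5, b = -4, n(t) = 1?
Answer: -6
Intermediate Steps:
A = -2 (A = (-3 - 4) + 5 = -7 + 5 = -2)
F = 6 (F = 2*(1 + 2) = 2*3 = 6)
I(y) = I*sqrt(6) (I(y) = sqrt(-4 - 2) = sqrt(-6) = I*sqrt(6))
I(F)**2 = (I*sqrt(6))**2 = -6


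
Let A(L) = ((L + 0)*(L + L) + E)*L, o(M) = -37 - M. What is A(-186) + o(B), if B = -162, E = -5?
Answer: -12868657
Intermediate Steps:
A(L) = L*(-5 + 2*L²) (A(L) = ((L + 0)*(L + L) - 5)*L = (L*(2*L) - 5)*L = (2*L² - 5)*L = (-5 + 2*L²)*L = L*(-5 + 2*L²))
A(-186) + o(B) = -186*(-5 + 2*(-186)²) + (-37 - 1*(-162)) = -186*(-5 + 2*34596) + (-37 + 162) = -186*(-5 + 69192) + 125 = -186*69187 + 125 = -12868782 + 125 = -12868657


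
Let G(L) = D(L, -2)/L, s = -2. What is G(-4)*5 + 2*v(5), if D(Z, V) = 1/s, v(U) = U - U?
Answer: 5/8 ≈ 0.62500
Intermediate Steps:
v(U) = 0
D(Z, V) = -½ (D(Z, V) = 1/(-2) = -½)
G(L) = -1/(2*L)
G(-4)*5 + 2*v(5) = -½/(-4)*5 + 2*0 = -½*(-¼)*5 + 0 = (⅛)*5 + 0 = 5/8 + 0 = 5/8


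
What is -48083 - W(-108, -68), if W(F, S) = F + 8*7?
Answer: -48031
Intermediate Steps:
W(F, S) = 56 + F (W(F, S) = F + 56 = 56 + F)
-48083 - W(-108, -68) = -48083 - (56 - 108) = -48083 - 1*(-52) = -48083 + 52 = -48031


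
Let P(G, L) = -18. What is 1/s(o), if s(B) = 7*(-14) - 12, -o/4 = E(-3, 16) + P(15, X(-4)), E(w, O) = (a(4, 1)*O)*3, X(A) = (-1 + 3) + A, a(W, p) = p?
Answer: -1/110 ≈ -0.0090909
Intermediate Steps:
X(A) = 2 + A
E(w, O) = 3*O (E(w, O) = (1*O)*3 = O*3 = 3*O)
o = -120 (o = -4*(3*16 - 18) = -4*(48 - 18) = -4*30 = -120)
s(B) = -110 (s(B) = -98 - 12 = -110)
1/s(o) = 1/(-110) = -1/110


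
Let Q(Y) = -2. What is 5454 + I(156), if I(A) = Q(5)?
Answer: 5452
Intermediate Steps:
I(A) = -2
5454 + I(156) = 5454 - 2 = 5452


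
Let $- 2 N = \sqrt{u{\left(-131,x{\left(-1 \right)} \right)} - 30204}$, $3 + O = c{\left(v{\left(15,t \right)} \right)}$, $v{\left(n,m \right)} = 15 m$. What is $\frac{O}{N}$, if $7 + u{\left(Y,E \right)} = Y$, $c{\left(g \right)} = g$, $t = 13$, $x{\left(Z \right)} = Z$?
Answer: $\frac{64 i \sqrt{30342}}{5057} \approx 2.2045 i$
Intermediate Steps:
$O = 192$ ($O = -3 + 15 \cdot 13 = -3 + 195 = 192$)
$u{\left(Y,E \right)} = -7 + Y$
$N = - \frac{i \sqrt{30342}}{2}$ ($N = - \frac{\sqrt{\left(-7 - 131\right) - 30204}}{2} = - \frac{\sqrt{-138 - 30204}}{2} = - \frac{\sqrt{-30342}}{2} = - \frac{i \sqrt{30342}}{2} \approx - 87.095 i$)
$\frac{O}{N} = \frac{192}{\left(- \frac{1}{2}\right) i \sqrt{30342}} = 192 \frac{i \sqrt{30342}}{15171} = \frac{64 i \sqrt{30342}}{5057}$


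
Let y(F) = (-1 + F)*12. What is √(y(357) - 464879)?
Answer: I*√460607 ≈ 678.68*I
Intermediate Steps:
y(F) = -12 + 12*F
√(y(357) - 464879) = √((-12 + 12*357) - 464879) = √((-12 + 4284) - 464879) = √(4272 - 464879) = √(-460607) = I*√460607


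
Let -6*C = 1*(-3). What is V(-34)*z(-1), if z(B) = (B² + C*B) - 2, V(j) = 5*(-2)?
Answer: 15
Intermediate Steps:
V(j) = -10
C = ½ (C = -(-3)/6 = -⅙*(-3) = ½ ≈ 0.50000)
z(B) = -2 + B² + B/2 (z(B) = (B² + B/2) - 2 = -2 + B² + B/2)
V(-34)*z(-1) = -10*(-2 + (-1)² + (½)*(-1)) = -10*(-2 + 1 - ½) = -10*(-3/2) = 15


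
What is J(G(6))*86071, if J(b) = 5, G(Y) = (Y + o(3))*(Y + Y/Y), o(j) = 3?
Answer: 430355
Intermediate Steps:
G(Y) = (1 + Y)*(3 + Y) (G(Y) = (Y + 3)*(Y + Y/Y) = (3 + Y)*(Y + 1) = (3 + Y)*(1 + Y) = (1 + Y)*(3 + Y))
J(G(6))*86071 = 5*86071 = 430355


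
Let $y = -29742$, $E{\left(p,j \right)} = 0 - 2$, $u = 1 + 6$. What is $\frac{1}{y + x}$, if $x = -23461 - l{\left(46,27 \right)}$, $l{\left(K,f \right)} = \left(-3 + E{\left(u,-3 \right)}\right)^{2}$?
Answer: $- \frac{1}{53228} \approx -1.8787 \cdot 10^{-5}$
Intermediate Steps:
$u = 7$
$E{\left(p,j \right)} = -2$ ($E{\left(p,j \right)} = 0 - 2 = -2$)
$l{\left(K,f \right)} = 25$ ($l{\left(K,f \right)} = \left(-3 - 2\right)^{2} = \left(-5\right)^{2} = 25$)
$x = -23486$ ($x = -23461 - 25 = -23486$)
$\frac{1}{y + x} = \frac{1}{-29742 - 23486} = \frac{1}{-53228} = - \frac{1}{53228}$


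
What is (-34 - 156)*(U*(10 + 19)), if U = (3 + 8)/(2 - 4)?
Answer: 30305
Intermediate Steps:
U = -11/2 (U = 11/(-2) = 11*(-1/2) = -11/2 ≈ -5.5000)
(-34 - 156)*(U*(10 + 19)) = (-34 - 156)*(-11*(10 + 19)/2) = -(-1045)*29 = -190*(-319/2) = 30305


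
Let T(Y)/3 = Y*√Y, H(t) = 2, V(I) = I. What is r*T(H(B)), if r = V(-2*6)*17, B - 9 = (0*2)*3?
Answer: -1224*√2 ≈ -1731.0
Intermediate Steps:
B = 9 (B = 9 + (0*2)*3 = 9 + 0*3 = 9 + 0 = 9)
r = -204 (r = -2*6*17 = -12*17 = -204)
T(Y) = 3*Y^(3/2) (T(Y) = 3*(Y*√Y) = 3*Y^(3/2))
r*T(H(B)) = -612*2^(3/2) = -612*2*√2 = -1224*√2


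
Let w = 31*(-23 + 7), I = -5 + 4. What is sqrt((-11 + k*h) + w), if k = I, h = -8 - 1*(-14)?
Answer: 3*I*sqrt(57) ≈ 22.65*I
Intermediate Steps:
h = 6 (h = -8 + 14 = 6)
I = -1
k = -1
w = -496 (w = 31*(-16) = -496)
sqrt((-11 + k*h) + w) = sqrt((-11 - 1*6) - 496) = sqrt((-11 - 6) - 496) = sqrt(-17 - 496) = sqrt(-513) = 3*I*sqrt(57)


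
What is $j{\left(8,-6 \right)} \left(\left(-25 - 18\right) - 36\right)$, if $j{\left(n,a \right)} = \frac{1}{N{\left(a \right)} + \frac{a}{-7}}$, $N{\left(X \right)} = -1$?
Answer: $553$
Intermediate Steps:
$j{\left(n,a \right)} = \frac{1}{-1 - \frac{a}{7}}$ ($j{\left(n,a \right)} = \frac{1}{-1 + \frac{a}{-7}} = \frac{1}{-1 + a \left(- \frac{1}{7}\right)} = \frac{1}{-1 - \frac{a}{7}}$)
$j{\left(8,-6 \right)} \left(\left(-25 - 18\right) - 36\right) = - \frac{7}{7 - 6} \left(\left(-25 - 18\right) - 36\right) = - \frac{7}{1} \left(-43 - 36\right) = \left(-7\right) 1 \left(-79\right) = \left(-7\right) \left(-79\right) = 553$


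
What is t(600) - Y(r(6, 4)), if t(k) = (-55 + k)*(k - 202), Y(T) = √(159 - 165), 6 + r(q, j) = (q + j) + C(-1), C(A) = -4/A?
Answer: 216910 - I*√6 ≈ 2.1691e+5 - 2.4495*I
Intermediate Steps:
r(q, j) = -2 + j + q (r(q, j) = -6 + ((q + j) - 4/(-1)) = -6 + ((j + q) - 4*(-1)) = -6 + ((j + q) + 4) = -6 + (4 + j + q) = -2 + j + q)
Y(T) = I*√6 (Y(T) = √(-6) = I*√6)
t(k) = (-202 + k)*(-55 + k) (t(k) = (-55 + k)*(-202 + k) = (-202 + k)*(-55 + k))
t(600) - Y(r(6, 4)) = (11110 + 600² - 257*600) - I*√6 = (11110 + 360000 - 154200) - I*√6 = 216910 - I*√6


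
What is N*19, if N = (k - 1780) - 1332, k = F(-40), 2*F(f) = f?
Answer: -59508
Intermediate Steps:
F(f) = f/2
k = -20 (k = (1/2)*(-40) = -20)
N = -3132 (N = (-20 - 1780) - 1332 = -1800 - 1332 = -3132)
N*19 = -3132*19 = -59508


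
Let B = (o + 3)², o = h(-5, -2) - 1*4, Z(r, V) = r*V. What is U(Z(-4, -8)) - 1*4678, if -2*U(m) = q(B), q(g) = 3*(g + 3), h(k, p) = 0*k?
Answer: -4684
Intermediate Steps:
h(k, p) = 0
Z(r, V) = V*r
o = -4 (o = 0 - 1*4 = 0 - 4 = -4)
B = 1 (B = (-4 + 3)² = (-1)² = 1)
q(g) = 9 + 3*g (q(g) = 3*(3 + g) = 9 + 3*g)
U(m) = -6 (U(m) = -(9 + 3*1)/2 = -(9 + 3)/2 = -½*12 = -6)
U(Z(-4, -8)) - 1*4678 = -6 - 1*4678 = -6 - 4678 = -4684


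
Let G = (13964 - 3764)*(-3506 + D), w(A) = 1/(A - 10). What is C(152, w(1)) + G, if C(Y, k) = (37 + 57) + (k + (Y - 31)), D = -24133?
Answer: -2537258266/9 ≈ -2.8192e+8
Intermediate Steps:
w(A) = 1/(-10 + A)
G = -281917800 (G = (13964 - 3764)*(-3506 - 24133) = 10200*(-27639) = -281917800)
C(Y, k) = 63 + Y + k (C(Y, k) = 94 + (k + (-31 + Y)) = 94 + (-31 + Y + k) = 63 + Y + k)
C(152, w(1)) + G = (63 + 152 + 1/(-10 + 1)) - 281917800 = (63 + 152 + 1/(-9)) - 281917800 = (63 + 152 - 1/9) - 281917800 = 1934/9 - 281917800 = -2537258266/9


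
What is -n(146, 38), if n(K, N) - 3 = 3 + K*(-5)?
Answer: 724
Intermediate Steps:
n(K, N) = 6 - 5*K (n(K, N) = 3 + (3 + K*(-5)) = 3 + (3 - 5*K) = 6 - 5*K)
-n(146, 38) = -(6 - 5*146) = -(6 - 730) = -1*(-724) = 724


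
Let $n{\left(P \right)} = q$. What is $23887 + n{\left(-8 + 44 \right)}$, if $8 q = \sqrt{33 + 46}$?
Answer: $23887 + \frac{\sqrt{79}}{8} \approx 23888.0$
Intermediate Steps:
$q = \frac{\sqrt{79}}{8}$ ($q = \frac{\sqrt{33 + 46}}{8} = \frac{\sqrt{79}}{8} \approx 1.111$)
$n{\left(P \right)} = \frac{\sqrt{79}}{8}$
$23887 + n{\left(-8 + 44 \right)} = 23887 + \frac{\sqrt{79}}{8}$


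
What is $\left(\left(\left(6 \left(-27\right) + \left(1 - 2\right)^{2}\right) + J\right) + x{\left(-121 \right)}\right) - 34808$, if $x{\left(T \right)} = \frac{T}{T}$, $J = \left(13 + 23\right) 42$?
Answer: $-33456$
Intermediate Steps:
$J = 1512$ ($J = 36 \cdot 42 = 1512$)
$x{\left(T \right)} = 1$
$\left(\left(\left(6 \left(-27\right) + \left(1 - 2\right)^{2}\right) + J\right) + x{\left(-121 \right)}\right) - 34808 = \left(\left(\left(6 \left(-27\right) + \left(1 - 2\right)^{2}\right) + 1512\right) + 1\right) - 34808 = \left(\left(\left(-162 + \left(-1\right)^{2}\right) + 1512\right) + 1\right) - 34808 = \left(\left(\left(-162 + 1\right) + 1512\right) + 1\right) - 34808 = \left(\left(-161 + 1512\right) + 1\right) - 34808 = \left(1351 + 1\right) - 34808 = 1352 - 34808 = -33456$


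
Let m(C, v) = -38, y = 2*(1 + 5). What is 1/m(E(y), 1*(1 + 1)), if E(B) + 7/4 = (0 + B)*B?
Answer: -1/38 ≈ -0.026316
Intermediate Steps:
y = 12 (y = 2*6 = 12)
E(B) = -7/4 + B² (E(B) = -7/4 + (0 + B)*B = -7/4 + B*B = -7/4 + B²)
1/m(E(y), 1*(1 + 1)) = 1/(-38) = -1/38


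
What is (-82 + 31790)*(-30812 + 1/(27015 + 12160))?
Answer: -38273461619092/39175 ≈ -9.7699e+8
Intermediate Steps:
(-82 + 31790)*(-30812 + 1/(27015 + 12160)) = 31708*(-30812 + 1/39175) = 31708*(-1207060099/39175) = -38273461619092/39175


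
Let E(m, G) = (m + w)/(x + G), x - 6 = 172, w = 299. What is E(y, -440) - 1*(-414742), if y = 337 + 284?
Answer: 54330742/131 ≈ 4.1474e+5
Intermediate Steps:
x = 178 (x = 6 + 172 = 178)
y = 621
E(m, G) = (299 + m)/(178 + G) (E(m, G) = (m + 299)/(178 + G) = (299 + m)/(178 + G))
E(y, -440) - 1*(-414742) = (299 + 621)/(178 - 440) - 1*(-414742) = 920/(-262) + 414742 = -1/262*920 + 414742 = -460/131 + 414742 = 54330742/131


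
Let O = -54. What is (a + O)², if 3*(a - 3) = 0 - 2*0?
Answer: 2601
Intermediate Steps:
a = 3 (a = 3 + (0 - 2*0)/3 = 3 + (0 + 0)/3 = 3 + (⅓)*0 = 3 + 0 = 3)
(a + O)² = (3 - 54)² = (-51)² = 2601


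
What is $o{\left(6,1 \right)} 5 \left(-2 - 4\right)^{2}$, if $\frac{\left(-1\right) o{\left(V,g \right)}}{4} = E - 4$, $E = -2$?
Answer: $4320$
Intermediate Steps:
$o{\left(V,g \right)} = 24$ ($o{\left(V,g \right)} = - 4 \left(-2 - 4\right) = \left(-4\right) \left(-6\right) = 24$)
$o{\left(6,1 \right)} 5 \left(-2 - 4\right)^{2} = 24 \cdot 5 \left(-2 - 4\right)^{2} = 120 \left(-6\right)^{2} = 120 \cdot 36 = 4320$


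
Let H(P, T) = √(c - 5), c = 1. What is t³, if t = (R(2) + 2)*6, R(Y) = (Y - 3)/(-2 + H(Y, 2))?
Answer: 9477/4 + 3267*I/4 ≈ 2369.3 + 816.75*I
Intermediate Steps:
H(P, T) = 2*I (H(P, T) = √(1 - 5) = √(-4) = 2*I)
R(Y) = (-3 + Y)*(-2 - 2*I)/8 (R(Y) = (Y - 3)/(-2 + 2*I) = (-3 + Y)*((-2 - 2*I)/8) = (-3 + Y)*(-2 - 2*I)/8)
t = 27/2 + 3*I/2 (t = (-(1 + I)*(-3 + 2)/4 + 2)*6 = (-¼*(1 + I)*(-1) + 2)*6 = ((¼ + I/4) + 2)*6 = (9/4 + I/4)*6 = 27/2 + 3*I/2 ≈ 13.5 + 1.5*I)
t³ = (27/2 + 3*I/2)³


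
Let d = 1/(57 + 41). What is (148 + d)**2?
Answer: 210395025/9604 ≈ 21907.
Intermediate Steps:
d = 1/98 ≈ 0.010204
(148 + d)**2 = (148 + 1/98)**2 = (14505/98)**2 = 210395025/9604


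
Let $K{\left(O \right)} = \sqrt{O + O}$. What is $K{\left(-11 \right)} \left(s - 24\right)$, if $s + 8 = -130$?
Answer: $- 162 i \sqrt{22} \approx - 759.85 i$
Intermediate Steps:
$K{\left(O \right)} = \sqrt{2} \sqrt{O}$ ($K{\left(O \right)} = \sqrt{2 O} = \sqrt{2} \sqrt{O}$)
$s = -138$ ($s = -8 - 130 = -138$)
$K{\left(-11 \right)} \left(s - 24\right) = \sqrt{2} \sqrt{-11} \left(-138 - 24\right) = \sqrt{2} i \sqrt{11} \left(-162\right) = i \sqrt{22} \left(-162\right) = - 162 i \sqrt{22}$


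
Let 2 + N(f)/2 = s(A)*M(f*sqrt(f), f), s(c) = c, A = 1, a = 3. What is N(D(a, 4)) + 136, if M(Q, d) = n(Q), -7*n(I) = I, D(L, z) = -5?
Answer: 132 + 10*I*sqrt(5)/7 ≈ 132.0 + 3.1944*I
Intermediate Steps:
n(I) = -I/7
M(Q, d) = -Q/7
N(f) = -4 - 2*f**(3/2)/7 (N(f) = -4 + 2*(1*(-f*sqrt(f)/7)) = -4 + 2*(1*(-f**(3/2)/7)) = -4 + 2*(-f**(3/2)/7) = -4 - 2*f**(3/2)/7)
N(D(a, 4)) + 136 = (-4 - (-10)*I*sqrt(5)/7) + 136 = (-4 + 10*I*sqrt(5)/7) + 136 = 132 + 10*I*sqrt(5)/7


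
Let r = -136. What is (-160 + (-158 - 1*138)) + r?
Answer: -592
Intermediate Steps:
(-160 + (-158 - 1*138)) + r = (-160 + (-158 - 1*138)) - 136 = (-160 + (-158 - 138)) - 136 = (-160 - 296) - 136 = -456 - 136 = -592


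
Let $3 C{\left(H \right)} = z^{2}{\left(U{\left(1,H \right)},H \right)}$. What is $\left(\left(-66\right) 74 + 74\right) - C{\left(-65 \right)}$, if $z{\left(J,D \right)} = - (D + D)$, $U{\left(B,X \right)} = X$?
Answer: $- \frac{31330}{3} \approx -10443.0$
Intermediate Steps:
$z{\left(J,D \right)} = - 2 D$
$C{\left(H \right)} = \frac{4 H^{2}}{3}$ ($C{\left(H \right)} = \frac{\left(- 2 H\right)^{2}}{3} = \frac{4 H^{2}}{3}$)
$\left(\left(-66\right) 74 + 74\right) - C{\left(-65 \right)} = \left(\left(-66\right) 74 + 74\right) - \frac{4 \left(-65\right)^{2}}{3} = \left(-4884 + 74\right) - \frac{4}{3} \cdot 4225 = -4810 - \frac{16900}{3} = - \frac{31330}{3}$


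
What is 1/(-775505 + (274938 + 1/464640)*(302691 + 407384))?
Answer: 92928/18141945451338175 ≈ 5.1223e-12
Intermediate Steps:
1/(-775505 + (274938 + 1/464640)*(302691 + 407384)) = 1/(-775505 + (274938 + 1/464640)*710075) = 1/(-775505 + (127747192321/464640)*710075) = 1/(-775505 + 18142017517466815/92928) = 1/(18141945451338175/92928) = 92928/18141945451338175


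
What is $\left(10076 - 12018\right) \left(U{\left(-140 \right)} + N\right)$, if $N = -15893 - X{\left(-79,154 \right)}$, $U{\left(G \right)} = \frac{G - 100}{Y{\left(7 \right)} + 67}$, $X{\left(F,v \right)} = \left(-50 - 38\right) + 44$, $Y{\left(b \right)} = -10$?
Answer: $\frac{584951762}{19} \approx 3.0787 \cdot 10^{7}$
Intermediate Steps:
$X{\left(F,v \right)} = -44$ ($X{\left(F,v \right)} = -88 + 44 = -44$)
$U{\left(G \right)} = - \frac{100}{57} + \frac{G}{57}$ ($U{\left(G \right)} = \frac{G - 100}{-10 + 67} = \frac{-100 + G}{57} = \left(-100 + G\right) \frac{1}{57} = - \frac{100}{57} + \frac{G}{57}$)
$N = -15849$ ($N = -15893 - -44 = -15893 + 44 = -15849$)
$\left(10076 - 12018\right) \left(U{\left(-140 \right)} + N\right) = \left(10076 - 12018\right) \left(\left(- \frac{100}{57} + \frac{1}{57} \left(-140\right)\right) - 15849\right) = - 1942 \left(\left(- \frac{100}{57} - \frac{140}{57}\right) - 15849\right) = - 1942 \left(- \frac{80}{19} - 15849\right) = \left(-1942\right) \left(- \frac{301211}{19}\right) = \frac{584951762}{19}$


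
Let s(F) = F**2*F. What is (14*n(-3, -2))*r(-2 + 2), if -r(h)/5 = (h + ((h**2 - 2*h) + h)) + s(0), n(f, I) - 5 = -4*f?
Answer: 0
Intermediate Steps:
n(f, I) = 5 - 4*f
s(F) = F**3
r(h) = -5*h**2 (r(h) = -5*((h + ((h**2 - 2*h) + h)) + 0**3) = -5*((h + (h**2 - h)) + 0) = -5*(h**2 + 0) = -5*h**2)
(14*n(-3, -2))*r(-2 + 2) = (14*(5 - 4*(-3)))*(-5*(-2 + 2)**2) = (14*(5 + 12))*(-5*0**2) = (14*17)*(-5*0) = 238*0 = 0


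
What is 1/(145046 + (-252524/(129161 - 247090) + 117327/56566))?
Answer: 6670771814/967596889061811 ≈ 6.8942e-6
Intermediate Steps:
1/(145046 + (-252524/(129161 - 247090) + 117327/56566)) = 1/(145046 + (-252524/(-117929) + 117327*(1/56566))) = 1/(145046 + (-252524*(-1/117929) + 117327/56566)) = 1/(145046 + (252524/117929 + 117327/56566)) = 1/(145046 + 28120528367/6670771814) = 1/(967596889061811/6670771814) = 6670771814/967596889061811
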